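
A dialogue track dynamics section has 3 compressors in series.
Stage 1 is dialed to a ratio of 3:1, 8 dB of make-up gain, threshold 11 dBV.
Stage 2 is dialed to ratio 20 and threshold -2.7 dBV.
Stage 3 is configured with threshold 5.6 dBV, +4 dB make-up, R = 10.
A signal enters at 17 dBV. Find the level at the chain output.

2.485 dBV

Stage 1: overshoot 6 dB → 6/3 = 2 dB → 13 dBV; +8 dB make-up → 21 dBV.
Stage 2: overshoot 23.7 dB → 23.7/20 = 1.185 dB → -1.515 dBV.
Stage 3: below threshold (-1.515 ≤ 5.6); passes unchanged; make-up brings it to 2.485 dBV.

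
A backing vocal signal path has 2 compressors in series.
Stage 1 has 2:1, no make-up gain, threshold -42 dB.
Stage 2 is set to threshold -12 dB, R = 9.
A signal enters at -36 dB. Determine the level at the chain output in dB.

Stage 1: 6 dB above -42 dB, reduced 2:1 to 3 dB above → -39 dB.
Stage 2: -39 dB is at or below the -12 dB threshold — no compression; output -39 dB.

-39 dB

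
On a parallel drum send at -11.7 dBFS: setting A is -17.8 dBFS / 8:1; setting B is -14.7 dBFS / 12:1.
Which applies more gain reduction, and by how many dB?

A: 6.1 dB over, compressed to 0.7625 dB over, so 5.3375 dB of GR.
B: 3 dB over, compressed to 0.25 dB over, so 2.75 dB of GR.
A applies 2.5875 dB more gain reduction.

A, by 2.5875 dB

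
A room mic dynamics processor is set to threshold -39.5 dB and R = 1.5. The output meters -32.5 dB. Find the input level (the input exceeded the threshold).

-29 dB

Post-compression overshoot = -32.5 − (-39.5) = 7 dB.
Undo the ratio: input overshoot = 7 × 1.5 = 10.5 dB, giving input = -29 dB.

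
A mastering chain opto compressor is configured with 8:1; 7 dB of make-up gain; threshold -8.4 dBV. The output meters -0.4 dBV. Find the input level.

Stripping the +7 dB make-up gives -7.4 dBV at the gain stage.
The compressed level sits -7.4 − (-8.4) = 1 dB over threshold.
Input overshoot = R × output overshoot = 8 dB → input = -8.4 + 8 = -0.4 dBV.

-0.4 dBV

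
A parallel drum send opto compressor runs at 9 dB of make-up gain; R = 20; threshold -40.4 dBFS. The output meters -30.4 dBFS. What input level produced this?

-20.4 dBFS

Remove make-up: -30.4 − 9 = -39.4 dBFS.
The compressed level sits -39.4 − (-40.4) = 1 dB over threshold.
Undo the ratio: input overshoot = 1 × 20 = 20 dB, giving input = -20.4 dBFS.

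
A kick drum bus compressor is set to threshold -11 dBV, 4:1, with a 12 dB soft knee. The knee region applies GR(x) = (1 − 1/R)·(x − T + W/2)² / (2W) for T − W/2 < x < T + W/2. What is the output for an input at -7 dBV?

x − T + W/2 = -7 − (-11) + 6 = 10.
GR = (1 − 1/4) × 10² / 24 = 0.75 × 100 / 24 = 3.125 dB.
Output = -7 − 3.125 = -10.125 dBV.

-10.125 dBV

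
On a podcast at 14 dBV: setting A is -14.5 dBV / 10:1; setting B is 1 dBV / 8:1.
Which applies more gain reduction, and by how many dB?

A: overshoot 28.5 dB → output overshoot 2.85 dB → GR 25.65 dB.
B: overshoot 13 dB → output overshoot 1.625 dB → GR 11.375 dB.
Difference: 14.275 dB in favour of A.

A, by 14.275 dB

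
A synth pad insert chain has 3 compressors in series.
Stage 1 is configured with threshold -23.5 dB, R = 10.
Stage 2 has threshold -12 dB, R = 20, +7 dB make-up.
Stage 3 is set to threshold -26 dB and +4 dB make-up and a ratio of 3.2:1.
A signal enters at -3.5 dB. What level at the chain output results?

-18.40625 dB

Stage 1: 20 dB above -23.5 dB, reduced 10:1 to 2 dB above → -21.5 dB.
Stage 2: below threshold (-21.5 ≤ -12); passes unchanged; make-up brings it to -14.5 dB.
Stage 3: -14.5 dB is 11.5 dB over -26 dB; at 3.2:1 that becomes 3.59375 dB over, giving -22.40625 dB; +4 dB make-up → -18.40625 dB.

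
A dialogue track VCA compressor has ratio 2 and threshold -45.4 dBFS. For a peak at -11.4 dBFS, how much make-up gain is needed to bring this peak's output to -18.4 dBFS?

Overshoot 34 dB → 34/2 = 17 dB after compression, so the compressed level is -45.4 + 17 = -28.4 dBFS.
Make-up = target − compressed = -18.4 − (-28.4) = 10 dB.

10 dB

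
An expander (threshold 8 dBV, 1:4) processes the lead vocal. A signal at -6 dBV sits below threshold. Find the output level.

Undershoot = 8 − (-6) = 14 dB.
At 1:4, that expands to 56 dB under threshold.
Output = 8 − 56 = -48 dBV.

-48 dBV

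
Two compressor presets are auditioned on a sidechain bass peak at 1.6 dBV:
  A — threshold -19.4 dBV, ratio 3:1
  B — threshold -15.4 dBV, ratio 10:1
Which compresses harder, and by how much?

B, by 1.3 dB

A: overshoot 21 dB → output overshoot 7 dB → GR 14 dB.
B: overshoot 17 dB → output overshoot 1.7 dB → GR 15.3 dB.
B reduces 1.3 dB more.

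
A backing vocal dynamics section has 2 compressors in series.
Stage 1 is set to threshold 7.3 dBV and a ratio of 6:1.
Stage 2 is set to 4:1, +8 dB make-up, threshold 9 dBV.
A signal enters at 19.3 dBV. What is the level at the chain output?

17.075 dBV

Stage 1: 19.3 dBV is 12 dB over 7.3 dBV; at 6:1 that becomes 2 dB over, giving 9.3 dBV.
Stage 2: overshoot 0.3 dB → 0.3/4 = 0.075 dB → 9.075 dBV; +8 dB make-up → 17.075 dBV.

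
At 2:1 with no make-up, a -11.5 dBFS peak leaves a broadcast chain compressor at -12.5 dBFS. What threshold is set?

Let T be the threshold. Output overshoot = (input overshoot)/R, so -12.5 − T = (-11.5 − T)/2.
2·(-12.5 − T) = -11.5 − T → 1·T = -25 − (-11.5) = -13.5.
T = -13.5/1 = -13.5 dBFS.

-13.5 dBFS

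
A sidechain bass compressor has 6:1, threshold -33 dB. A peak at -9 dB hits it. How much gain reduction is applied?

-9 dB exceeds the threshold by 24 dB.
At 6:1, output sits 24/6 = 4 dB above threshold.
GR = overshoot in − overshoot out = 24 − 4 = 20 dB.

20 dB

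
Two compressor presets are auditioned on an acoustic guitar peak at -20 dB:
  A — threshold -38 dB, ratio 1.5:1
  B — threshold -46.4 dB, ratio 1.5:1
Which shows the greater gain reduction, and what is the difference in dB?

A: 18 dB over, compressed to 12 dB over, so 6 dB of GR.
B: 26.4 dB over, compressed to 17.6 dB over, so 8.8 dB of GR.
B reduces 2.8 dB more.

B, by 2.8 dB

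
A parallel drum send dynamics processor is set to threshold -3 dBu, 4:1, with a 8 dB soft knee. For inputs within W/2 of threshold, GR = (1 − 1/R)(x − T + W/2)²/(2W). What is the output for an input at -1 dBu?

-2.6875 dBu

x − T + W/2 = -1 − (-3) + 4 = 6.
GR = (1 − 1/4) × 6² / 16 = 0.75 × 36 / 16 = 1.6875 dB.
Output = -1 − 1.6875 = -2.6875 dBu.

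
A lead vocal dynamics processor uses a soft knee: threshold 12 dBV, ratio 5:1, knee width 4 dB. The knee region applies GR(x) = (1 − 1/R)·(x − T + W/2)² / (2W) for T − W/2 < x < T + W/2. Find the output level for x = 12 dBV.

11.6 dBV

x − T + W/2 = 12 − 12 + 2 = 2.
GR = (1 − 1/5) × 2² / 8 = 0.8 × 4 / 8 = 0.4 dB.
Output = 12 − 0.4 = 11.6 dBV.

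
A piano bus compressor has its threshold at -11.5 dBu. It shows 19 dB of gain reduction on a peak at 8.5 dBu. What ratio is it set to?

20:1

Input overshoot = 8.5 − (-11.5) = 20 dB.
Output overshoot = 20 − 19 = 1 dB.
Ratio = input overshoot / output overshoot = 20 / 1 = 20.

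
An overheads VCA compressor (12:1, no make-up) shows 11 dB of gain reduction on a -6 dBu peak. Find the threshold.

Let T be the threshold. Output overshoot = (input overshoot)/R, so -17 − T = (-6 − T)/12.
12·(-17 − T) = -6 − T → 11·T = -204 − (-6) = -198.
T = -198/11 = -18 dBu.

-18 dBu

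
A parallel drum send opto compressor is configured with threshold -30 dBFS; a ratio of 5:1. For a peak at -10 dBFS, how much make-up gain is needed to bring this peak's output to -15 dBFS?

11 dB

Without make-up, output = threshold + overshoot/5 = -30 + 4 = -26 dBFS.
Gap to target: 11 dB.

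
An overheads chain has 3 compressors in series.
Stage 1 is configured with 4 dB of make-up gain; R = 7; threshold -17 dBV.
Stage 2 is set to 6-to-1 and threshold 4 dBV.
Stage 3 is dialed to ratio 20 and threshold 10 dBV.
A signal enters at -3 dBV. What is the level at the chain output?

-11 dBV

Stage 1: overshoot 14 dB → 14/7 = 2 dB → -15 dBV; +4 dB make-up → -11 dBV.
Stage 2: -11 dBV ≤ 4 dBV, so stage 2 doesn't engage; output -11 dBV.
Stage 3: below threshold (-11 ≤ 10); passes unchanged; output -11 dBV.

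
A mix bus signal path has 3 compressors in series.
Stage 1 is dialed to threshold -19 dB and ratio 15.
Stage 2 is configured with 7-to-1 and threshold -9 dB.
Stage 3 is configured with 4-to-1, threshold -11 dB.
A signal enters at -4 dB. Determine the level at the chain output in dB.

-18 dB

Stage 1: -4 dB is 15 dB over -19 dB; at 15:1 that becomes 1 dB over, giving -18 dB.
Stage 2: -18 dB is at or below the -9 dB threshold — no compression; output -18 dB.
Stage 3: -18 dB ≤ -11 dB, so stage 3 doesn't engage; output -18 dB.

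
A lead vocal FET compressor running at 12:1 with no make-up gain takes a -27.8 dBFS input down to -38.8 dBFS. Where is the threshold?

-39.8 dBFS

Let T be the threshold. Output overshoot = (input overshoot)/R, so -38.8 − T = (-27.8 − T)/12.
12·(-38.8 − T) = -27.8 − T → 11·T = -465.6 − (-27.8) = -437.8.
T = -437.8/11 = -39.8 dBFS.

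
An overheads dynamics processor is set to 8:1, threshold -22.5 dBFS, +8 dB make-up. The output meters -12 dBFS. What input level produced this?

-2.5 dBFS

Stripping the +8 dB make-up gives -20 dBFS at the gain stage.
That's 2.5 dB above the -22.5 dBFS threshold.
Before 8:1 compression the overshoot was 2.5 × 8 = 20 dB, so input = -22.5 + 20 = -2.5 dBFS.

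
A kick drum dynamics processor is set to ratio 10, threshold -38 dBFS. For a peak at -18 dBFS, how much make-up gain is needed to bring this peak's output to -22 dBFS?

The peak compresses to -38 + 20/10 = -36 dBFS.
To reach -22 dBFS requires -22 − (-36) = 14 dB of make-up.

14 dB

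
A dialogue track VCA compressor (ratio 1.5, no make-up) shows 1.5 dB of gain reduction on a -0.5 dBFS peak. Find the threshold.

-5 dBFS

Gain reduction = -0.5 − (-2) = 1.5 dB; output overshoot = GR / (R − 1) = 1.5 / 0.5 = 3 dB.
Threshold = output − output overshoot = -2 − 3 = -5 dBFS.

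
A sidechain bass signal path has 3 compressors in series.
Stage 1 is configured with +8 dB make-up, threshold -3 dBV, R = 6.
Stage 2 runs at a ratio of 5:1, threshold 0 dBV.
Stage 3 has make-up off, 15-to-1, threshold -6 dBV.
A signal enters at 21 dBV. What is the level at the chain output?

Stage 1: 24 dB above -3 dBV, reduced 6:1 to 4 dB above → 1 dBV; +8 dB make-up → 9 dBV.
Stage 2: 9 dBV is 9 dB over 0 dBV; at 5:1 that becomes 1.8 dB over, giving 1.8 dBV.
Stage 3: 7.8 dB above -6 dBV, reduced 15:1 to 0.52 dB above → -5.48 dBV.

-5.48 dBV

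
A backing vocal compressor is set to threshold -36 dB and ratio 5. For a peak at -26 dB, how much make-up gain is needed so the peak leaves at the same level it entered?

8 dB

Overshoot 10 dB → 10/5 = 2 dB after compression, so the compressed level is -36 + 2 = -34 dB.
Make-up = target − compressed = -26 − (-34) = 8 dB.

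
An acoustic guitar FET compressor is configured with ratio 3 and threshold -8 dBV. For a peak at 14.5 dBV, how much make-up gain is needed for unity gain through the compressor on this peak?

15 dB

Overshoot 22.5 dB → 22.5/3 = 7.5 dB after compression, so the compressed level is -8 + 7.5 = -0.5 dBV.
Make-up = target − compressed = 14.5 − (-0.5) = 15 dB.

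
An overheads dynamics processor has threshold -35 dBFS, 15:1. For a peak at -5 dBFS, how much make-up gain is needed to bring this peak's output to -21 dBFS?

12 dB

The peak compresses to -35 + 30/15 = -33 dBFS.
To reach -21 dBFS requires -21 − (-33) = 12 dB of make-up.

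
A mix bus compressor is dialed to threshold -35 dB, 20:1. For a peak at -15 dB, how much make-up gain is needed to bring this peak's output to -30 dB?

4 dB

The peak compresses to -35 + 20/20 = -34 dB.
To reach -30 dB requires -30 − (-34) = 4 dB of make-up.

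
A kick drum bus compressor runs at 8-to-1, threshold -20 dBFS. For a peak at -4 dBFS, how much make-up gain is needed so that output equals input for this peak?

14 dB

The peak compresses to -20 + 16/8 = -18 dBFS.
To reach -4 dBFS requires -4 − (-18) = 14 dB of make-up.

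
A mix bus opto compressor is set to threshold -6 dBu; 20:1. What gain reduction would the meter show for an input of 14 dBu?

19 dB

14 dBu exceeds the threshold by 20 dB.
After 20:1 compression the overshoot becomes 20/20 = 1 dB.
GR = overshoot in − overshoot out = 20 − 1 = 19 dB.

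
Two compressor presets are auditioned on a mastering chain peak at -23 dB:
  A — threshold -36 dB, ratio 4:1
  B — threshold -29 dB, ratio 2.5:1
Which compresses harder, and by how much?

A, by 6.15 dB

A: overshoot 13 dB → output overshoot 3.25 dB → GR 9.75 dB.
B: overshoot 6 dB → output overshoot 2.4 dB → GR 3.6 dB.
Difference: 6.15 dB in favour of A.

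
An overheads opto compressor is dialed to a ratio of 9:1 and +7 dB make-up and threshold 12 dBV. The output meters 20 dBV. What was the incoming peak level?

21 dBV

Remove make-up: 20 − 7 = 13 dBV.
Post-compression overshoot = 13 − 12 = 1 dB.
Input overshoot = R × output overshoot = 9 dB → input = 12 + 9 = 21 dBV.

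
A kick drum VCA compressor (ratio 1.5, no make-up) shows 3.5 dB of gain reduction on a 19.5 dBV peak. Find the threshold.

9 dBV

Let T be the threshold. Output overshoot = (input overshoot)/R, so 16 − T = (19.5 − T)/1.5.
1.5·(16 − T) = 19.5 − T → 0.5·T = 24 − 19.5 = 4.5.
T = 4.5/0.5 = 9 dBV.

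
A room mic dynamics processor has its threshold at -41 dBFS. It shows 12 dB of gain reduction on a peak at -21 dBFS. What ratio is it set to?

2.5:1

Input overshoot = -21 − (-41) = 20 dB.
Output overshoot = 20 − 12 = 8 dB.
Ratio = input overshoot / output overshoot = 20 / 8 = 2.5.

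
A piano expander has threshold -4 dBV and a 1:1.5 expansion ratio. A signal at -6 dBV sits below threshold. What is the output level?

Undershoot = (-4) − (-6) = 2 dB.
At 1:1.5, that expands to 3 dB under threshold.
Output = -4 − 3 = -7 dBV.

-7 dBV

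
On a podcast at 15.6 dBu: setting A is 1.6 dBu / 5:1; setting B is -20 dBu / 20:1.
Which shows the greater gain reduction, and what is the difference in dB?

B, by 22.62 dB

A: overshoot 14 dB → output overshoot 2.8 dB → GR 11.2 dB.
B: overshoot 35.6 dB → output overshoot 1.78 dB → GR 33.82 dB.
B reduces 22.62 dB more.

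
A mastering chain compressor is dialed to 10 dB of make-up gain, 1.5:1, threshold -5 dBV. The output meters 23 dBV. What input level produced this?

22 dBV

Before make-up, the level was 23 − 10 = 13 dBV.
That's 18 dB above the -5 dBV threshold.
Before 1.5:1 compression the overshoot was 18 × 1.5 = 27 dB, so input = -5 + 27 = 22 dBV.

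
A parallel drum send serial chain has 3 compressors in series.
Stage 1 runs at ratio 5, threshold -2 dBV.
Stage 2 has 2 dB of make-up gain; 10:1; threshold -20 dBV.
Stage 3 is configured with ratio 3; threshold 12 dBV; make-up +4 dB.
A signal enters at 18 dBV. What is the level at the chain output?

Stage 1: overshoot 20 dB → 20/5 = 4 dB → 2 dBV.
Stage 2: overshoot 22 dB → 22/10 = 2.2 dB → -17.8 dBV; +2 dB make-up → -15.8 dBV.
Stage 3: -15.8 dBV is at or below the 12 dBV threshold — no compression; make-up brings it to -11.8 dBV.

-11.8 dBV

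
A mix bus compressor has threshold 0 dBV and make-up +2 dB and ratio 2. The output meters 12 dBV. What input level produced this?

20 dBV

Before make-up, the level was 12 − 2 = 10 dBV.
That's 10 dB above the 0 dBV threshold.
Undo the ratio: input overshoot = 10 × 2 = 20 dB, giving input = 20 dBV.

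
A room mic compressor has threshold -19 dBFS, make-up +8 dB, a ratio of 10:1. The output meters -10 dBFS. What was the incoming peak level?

-9 dBFS

Stripping the +8 dB make-up gives -18 dBFS at the gain stage.
Post-compression overshoot = -18 − (-19) = 1 dB.
Input overshoot = R × output overshoot = 10 dB → input = -19 + 10 = -9 dBFS.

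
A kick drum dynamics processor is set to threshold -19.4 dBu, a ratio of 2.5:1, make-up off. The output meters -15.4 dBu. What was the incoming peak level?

-9.4 dBu

The compressed level sits -15.4 − (-19.4) = 4 dB over threshold.
Input overshoot = R × output overshoot = 10 dB → input = -19.4 + 10 = -9.4 dBu.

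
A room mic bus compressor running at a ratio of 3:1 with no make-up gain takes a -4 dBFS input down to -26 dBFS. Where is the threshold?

Let T be the threshold. Output overshoot = (input overshoot)/R, so -26 − T = (-4 − T)/3.
3·(-26 − T) = -4 − T → 2·T = -78 − (-4) = -74.
T = -74/2 = -37 dBFS.

-37 dBFS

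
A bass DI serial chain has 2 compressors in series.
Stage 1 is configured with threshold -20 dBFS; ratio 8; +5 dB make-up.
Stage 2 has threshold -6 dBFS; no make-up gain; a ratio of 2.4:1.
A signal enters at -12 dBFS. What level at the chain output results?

-14 dBFS

Stage 1: overshoot 8 dB → 8/8 = 1 dB → -19 dBFS; +5 dB make-up → -14 dBFS.
Stage 2: below threshold (-14 ≤ -6); passes unchanged; output -14 dBFS.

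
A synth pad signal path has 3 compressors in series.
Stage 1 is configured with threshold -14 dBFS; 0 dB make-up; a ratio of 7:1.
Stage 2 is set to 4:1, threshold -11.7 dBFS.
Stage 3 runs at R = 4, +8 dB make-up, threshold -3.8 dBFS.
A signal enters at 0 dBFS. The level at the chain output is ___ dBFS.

-4 dBFS

Stage 1: 14 dB above -14 dBFS, reduced 7:1 to 2 dB above → -12 dBFS.
Stage 2: below threshold (-12 ≤ -11.7); passes unchanged; output -12 dBFS.
Stage 3: below threshold (-12 ≤ -3.8); passes unchanged; make-up brings it to -4 dBFS.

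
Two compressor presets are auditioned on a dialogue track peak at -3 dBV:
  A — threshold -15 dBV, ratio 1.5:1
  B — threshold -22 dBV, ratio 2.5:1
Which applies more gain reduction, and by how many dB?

A: GR = 12 − 12/1.5 = 4 dB.
B: GR = 19 − 19/2.5 = 11.4 dB.
Difference: 7.4 dB in favour of B.

B, by 7.4 dB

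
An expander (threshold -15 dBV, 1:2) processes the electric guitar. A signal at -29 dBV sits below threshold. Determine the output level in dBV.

The input is 14 dB below the -15 dBV threshold.
A 1:2 expander multiplies undershoot by 2: 14 × 2 = 28 dB below threshold.
Output = -15 − 28 = -43 dBV.

-43 dBV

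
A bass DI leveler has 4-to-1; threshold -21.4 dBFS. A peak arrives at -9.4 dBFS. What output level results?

-9.4 dBFS sits 12 dB over threshold.
The 12 dB excess becomes 3 dB after 4:1 reduction.
Output = -21.4 + 3 = -18.4 dBFS.

-18.4 dBFS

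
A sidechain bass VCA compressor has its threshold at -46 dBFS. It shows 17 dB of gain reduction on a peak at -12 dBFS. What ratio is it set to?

Input overshoot = -12 − (-46) = 34 dB.
Output overshoot = 34 − 17 = 17 dB.
Ratio = input overshoot / output overshoot = 34 / 17 = 2.

2:1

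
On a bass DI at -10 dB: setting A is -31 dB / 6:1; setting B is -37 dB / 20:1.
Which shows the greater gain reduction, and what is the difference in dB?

B, by 8.15 dB

A: GR = 21 − 21/6 = 17.5 dB.
B: GR = 27 − 27/20 = 25.65 dB.
B reduces 8.15 dB more.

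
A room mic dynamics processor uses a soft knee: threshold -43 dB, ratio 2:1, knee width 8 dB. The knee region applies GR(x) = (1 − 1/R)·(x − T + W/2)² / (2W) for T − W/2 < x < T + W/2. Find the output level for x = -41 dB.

x − T + W/2 = -41 − (-43) + 4 = 6.
GR = (1 − 1/2) × 6² / 16 = 0.5 × 36 / 16 = 1.125 dB.
Output = -41 − 1.125 = -42.125 dB.

-42.125 dB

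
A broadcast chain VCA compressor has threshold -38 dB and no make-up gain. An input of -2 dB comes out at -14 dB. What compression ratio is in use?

1.5:1

Input overshoot = -2 − (-38) = 36 dB; output overshoot = -14 − (-38) = 24 dB.
Ratio = 36 / 24 = 1.5.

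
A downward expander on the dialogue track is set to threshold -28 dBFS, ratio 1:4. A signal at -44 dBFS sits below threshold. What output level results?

-92 dBFS

Undershoot = (-28) − (-44) = 16 dB.
At 1:4, that expands to 64 dB under threshold.
Output = -28 − 64 = -92 dBFS.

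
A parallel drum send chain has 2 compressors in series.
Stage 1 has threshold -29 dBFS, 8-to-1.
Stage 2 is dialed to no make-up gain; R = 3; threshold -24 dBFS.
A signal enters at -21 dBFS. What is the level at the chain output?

Stage 1: -21 dBFS is 8 dB over -29 dBFS; at 8:1 that becomes 1 dB over, giving -28 dBFS.
Stage 2: -28 dBFS is at or below the -24 dBFS threshold — no compression; output -28 dBFS.

-28 dBFS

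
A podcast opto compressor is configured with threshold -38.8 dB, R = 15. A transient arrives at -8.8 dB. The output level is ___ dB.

The input is 30 dB above the -38.8 dB threshold.
The 30 dB excess becomes 2 dB after 15:1 reduction.
Output = -38.8 + 2 = -36.8 dB.

-36.8 dB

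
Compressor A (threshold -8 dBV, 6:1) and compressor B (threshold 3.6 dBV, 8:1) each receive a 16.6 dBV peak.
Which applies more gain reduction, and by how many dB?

A, by 9.125 dB

A: 24.6 dB over, compressed to 4.1 dB over, so 20.5 dB of GR.
B: 13 dB over, compressed to 1.625 dB over, so 11.375 dB of GR.
A reduces 9.125 dB more.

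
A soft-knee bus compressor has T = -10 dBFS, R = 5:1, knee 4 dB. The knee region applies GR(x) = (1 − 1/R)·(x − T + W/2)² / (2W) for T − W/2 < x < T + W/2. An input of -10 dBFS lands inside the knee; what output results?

x − T + W/2 = -10 − (-10) + 2 = 2.
GR = (1 − 1/5) × 2² / 8 = 0.8 × 4 / 8 = 0.4 dB.
Output = -10 − 0.4 = -10.4 dBFS.

-10.4 dBFS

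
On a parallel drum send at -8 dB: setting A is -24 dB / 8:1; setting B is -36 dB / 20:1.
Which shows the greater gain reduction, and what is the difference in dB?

A: GR = 16 − 16/8 = 14 dB.
B: GR = 28 − 28/20 = 26.6 dB.
B applies 12.6 dB more gain reduction.

B, by 12.6 dB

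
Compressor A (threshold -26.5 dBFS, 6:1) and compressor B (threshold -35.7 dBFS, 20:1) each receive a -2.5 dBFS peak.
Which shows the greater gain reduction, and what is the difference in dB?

B, by 11.54 dB

A: GR = 24 − 24/6 = 20 dB.
B: GR = 33.2 − 33.2/20 = 31.54 dB.
B reduces 11.54 dB more.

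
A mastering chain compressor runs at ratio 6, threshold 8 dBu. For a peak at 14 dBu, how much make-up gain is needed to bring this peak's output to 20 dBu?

11 dB

Without make-up, output = threshold + overshoot/6 = 8 + 1 = 9 dBu.
Gap to target: 11 dB.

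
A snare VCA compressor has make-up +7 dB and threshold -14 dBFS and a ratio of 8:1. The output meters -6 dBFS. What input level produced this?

-6 dBFS

Stripping the +7 dB make-up gives -13 dBFS at the gain stage.
Post-compression overshoot = -13 − (-14) = 1 dB.
Undo the ratio: input overshoot = 1 × 8 = 8 dB, giving input = -6 dBFS.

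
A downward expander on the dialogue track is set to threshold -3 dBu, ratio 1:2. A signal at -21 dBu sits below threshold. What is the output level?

-39 dBu

Below threshold, a 1:2 expander applies gain = (2−1)×(T − x) of attenuation.
(2−1) × 18 = 18 dB, so output = -21 − 18 = -39 dBu.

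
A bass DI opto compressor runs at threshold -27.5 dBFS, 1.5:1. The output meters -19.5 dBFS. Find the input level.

The compressed level sits -19.5 − (-27.5) = 8 dB over threshold.
Input overshoot = R × output overshoot = 12 dB → input = -27.5 + 12 = -15.5 dBFS.

-15.5 dBFS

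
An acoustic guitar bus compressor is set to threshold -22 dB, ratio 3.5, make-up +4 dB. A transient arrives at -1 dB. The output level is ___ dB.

The input is 21 dB above the -22 dB threshold.
The 21 dB excess becomes 6 dB after 3.5:1 reduction.
So the level is -22 + 6 = -16 dB; make-up adds 4 dB, giving -12 dB.

-12 dB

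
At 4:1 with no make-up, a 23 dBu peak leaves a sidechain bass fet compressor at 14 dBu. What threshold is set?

Gain reduction = 23 − 14 = 9 dB; output overshoot = GR / (R − 1) = 9 / 3 = 3 dB.
Threshold = output − output overshoot = 14 − 3 = 11 dBu.

11 dBu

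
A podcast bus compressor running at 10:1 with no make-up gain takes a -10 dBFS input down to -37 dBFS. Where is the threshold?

-40 dBFS

Gain reduction = -10 − (-37) = 27 dB; output overshoot = GR / (R − 1) = 27 / 9 = 3 dB.
Threshold = output − output overshoot = -37 − 3 = -40 dBFS.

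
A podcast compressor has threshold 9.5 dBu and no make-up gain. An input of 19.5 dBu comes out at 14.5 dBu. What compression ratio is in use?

Input overshoot = 19.5 − 9.5 = 10 dB; output overshoot = 14.5 − 9.5 = 5 dB.
Ratio = 10 / 5 = 2.

2:1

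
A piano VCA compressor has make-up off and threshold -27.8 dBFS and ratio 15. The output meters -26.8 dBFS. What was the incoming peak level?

That's 1 dB above the -27.8 dBFS threshold.
Before 15:1 compression the overshoot was 1 × 15 = 15 dB, so input = -27.8 + 15 = -12.8 dBFS.

-12.8 dBFS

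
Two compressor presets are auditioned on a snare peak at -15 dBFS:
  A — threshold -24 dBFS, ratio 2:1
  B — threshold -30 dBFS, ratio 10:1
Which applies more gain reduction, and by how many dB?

B, by 9 dB

A: GR = 9 − 9/2 = 4.5 dB.
B: GR = 15 − 15/10 = 13.5 dB.
B applies 9 dB more gain reduction.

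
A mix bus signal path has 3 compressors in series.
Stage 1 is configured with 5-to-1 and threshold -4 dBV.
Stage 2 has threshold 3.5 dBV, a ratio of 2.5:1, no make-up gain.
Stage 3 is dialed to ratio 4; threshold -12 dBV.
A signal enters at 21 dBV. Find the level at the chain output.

Stage 1: 21 dBV is 25 dB over -4 dBV; at 5:1 that becomes 5 dB over, giving 1 dBV.
Stage 2: below threshold (1 ≤ 3.5); passes unchanged; output 1 dBV.
Stage 3: 1 dBV is 13 dB over -12 dBV; at 4:1 that becomes 3.25 dB over, giving -8.75 dBV.

-8.75 dBV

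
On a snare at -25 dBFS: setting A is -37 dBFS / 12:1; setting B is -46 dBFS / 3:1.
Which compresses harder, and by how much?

B, by 3 dB

A: 12 dB over, compressed to 1 dB over, so 11 dB of GR.
B: 21 dB over, compressed to 7 dB over, so 14 dB of GR.
B reduces 3 dB more.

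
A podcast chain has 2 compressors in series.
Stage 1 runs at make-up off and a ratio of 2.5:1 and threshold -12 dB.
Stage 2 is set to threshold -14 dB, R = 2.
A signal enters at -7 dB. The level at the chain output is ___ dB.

Stage 1: -7 dB is 5 dB over -12 dB; at 2.5:1 that becomes 2 dB over, giving -10 dB.
Stage 2: 4 dB above -14 dB, reduced 2:1 to 2 dB above → -12 dB.

-12 dB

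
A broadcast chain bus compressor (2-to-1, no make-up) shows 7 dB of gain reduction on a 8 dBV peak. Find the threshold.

Gain reduction = 8 − 1 = 7 dB; output overshoot = GR / (R − 1) = 7 / 1 = 7 dB.
Threshold = output − output overshoot = 1 − 7 = -6 dBV.

-6 dBV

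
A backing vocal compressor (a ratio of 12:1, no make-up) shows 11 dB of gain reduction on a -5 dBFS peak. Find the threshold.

Input is 12 dB above T (since output overshoot × R = input overshoot: (-16 − T)·12 = -5 − T gives T = -17 dBFS).
Check: -17 + (-5 − (-17))/12 = -17 + 1 = -16 dBFS. ✓

-17 dBFS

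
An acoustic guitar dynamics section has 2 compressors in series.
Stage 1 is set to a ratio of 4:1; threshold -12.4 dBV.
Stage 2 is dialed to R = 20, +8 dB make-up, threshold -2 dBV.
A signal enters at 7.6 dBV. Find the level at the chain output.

0.6 dBV

Stage 1: 20 dB above -12.4 dBV, reduced 4:1 to 5 dB above → -7.4 dBV.
Stage 2: -7.4 dBV is at or below the -2 dBV threshold — no compression; make-up brings it to 0.6 dBV.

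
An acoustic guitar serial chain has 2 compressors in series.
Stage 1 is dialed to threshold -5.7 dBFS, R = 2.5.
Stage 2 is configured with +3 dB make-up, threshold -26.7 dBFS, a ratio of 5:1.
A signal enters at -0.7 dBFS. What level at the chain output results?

Stage 1: -0.7 dBFS is 5 dB over -5.7 dBFS; at 2.5:1 that becomes 2 dB over, giving -3.7 dBFS.
Stage 2: overshoot 23 dB → 23/5 = 4.6 dB → -22.1 dBFS; +3 dB make-up → -19.1 dBFS.

-19.1 dBFS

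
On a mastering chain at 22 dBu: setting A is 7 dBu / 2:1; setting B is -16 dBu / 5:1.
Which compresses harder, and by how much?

B, by 22.9 dB

A: 15 dB over, compressed to 7.5 dB over, so 7.5 dB of GR.
B: 38 dB over, compressed to 7.6 dB over, so 30.4 dB of GR.
B applies 22.9 dB more gain reduction.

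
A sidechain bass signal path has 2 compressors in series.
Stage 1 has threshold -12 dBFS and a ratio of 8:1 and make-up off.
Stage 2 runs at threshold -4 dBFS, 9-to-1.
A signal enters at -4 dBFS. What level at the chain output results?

-11 dBFS

Stage 1: 8 dB above -12 dBFS, reduced 8:1 to 1 dB above → -11 dBFS.
Stage 2: below threshold (-11 ≤ -4); passes unchanged; output -11 dBFS.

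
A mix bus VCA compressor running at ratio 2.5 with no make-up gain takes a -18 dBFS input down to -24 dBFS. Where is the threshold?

-28 dBFS

Gain reduction = -18 − (-24) = 6 dB; output overshoot = GR / (R − 1) = 6 / 1.5 = 4 dB.
Threshold = output − output overshoot = -24 − 4 = -28 dBFS.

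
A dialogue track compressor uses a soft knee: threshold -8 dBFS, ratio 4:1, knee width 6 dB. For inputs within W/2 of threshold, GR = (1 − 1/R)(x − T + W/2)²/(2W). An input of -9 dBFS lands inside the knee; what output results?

x − T + W/2 = -9 − (-8) + 3 = 2.
GR = (1 − 1/4) × 2² / 12 = 0.75 × 4 / 12 = 0.25 dB.
Output = -9 − 0.25 = -9.25 dBFS.

-9.25 dBFS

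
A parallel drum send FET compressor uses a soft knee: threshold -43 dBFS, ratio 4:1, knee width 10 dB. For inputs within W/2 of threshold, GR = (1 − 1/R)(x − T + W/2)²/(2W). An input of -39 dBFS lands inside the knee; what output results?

-42.0375 dBFS

x − T + W/2 = -39 − (-43) + 5 = 9.
GR = (1 − 1/4) × 9² / 20 = 0.75 × 81 / 20 = 3.0375 dB.
Output = -39 − 3.0375 = -42.0375 dBFS.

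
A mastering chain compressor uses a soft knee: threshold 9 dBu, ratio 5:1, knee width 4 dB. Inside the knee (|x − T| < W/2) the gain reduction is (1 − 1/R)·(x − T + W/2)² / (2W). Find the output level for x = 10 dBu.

9.1 dBu

x − T + W/2 = 10 − 9 + 2 = 3.
GR = (1 − 1/5) × 3² / 8 = 0.8 × 9 / 8 = 0.9 dB.
Output = 10 − 0.9 = 9.1 dBu.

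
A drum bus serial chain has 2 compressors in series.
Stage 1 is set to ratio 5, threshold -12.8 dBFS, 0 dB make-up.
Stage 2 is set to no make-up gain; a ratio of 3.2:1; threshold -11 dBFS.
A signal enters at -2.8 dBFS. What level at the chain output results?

-10.9375 dBFS

Stage 1: -2.8 dBFS is 10 dB over -12.8 dBFS; at 5:1 that becomes 2 dB over, giving -10.8 dBFS.
Stage 2: overshoot 0.2 dB → 0.2/3.2 = 0.0625 dB → -10.9375 dBFS.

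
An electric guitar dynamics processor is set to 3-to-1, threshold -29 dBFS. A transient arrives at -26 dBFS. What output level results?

-26 dBFS sits 3 dB over threshold.
3:1 compression reduces that to 3/3 = 1 dB over.
So the level is -29 + 1 = -28 dBFS.

-28 dBFS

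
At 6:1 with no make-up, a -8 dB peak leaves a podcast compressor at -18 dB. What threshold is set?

-20 dB

Gain reduction = -8 − (-18) = 10 dB; output overshoot = GR / (R − 1) = 10 / 5 = 2 dB.
Threshold = output − output overshoot = -18 − 2 = -20 dB.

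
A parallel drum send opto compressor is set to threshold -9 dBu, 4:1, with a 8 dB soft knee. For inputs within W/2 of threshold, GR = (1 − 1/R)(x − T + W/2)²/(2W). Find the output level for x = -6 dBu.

-8.296875 dBu

x − T + W/2 = -6 − (-9) + 4 = 7.
GR = (1 − 1/4) × 7² / 16 = 0.75 × 49 / 16 = 2.296875 dB.
Output = -6 − 2.296875 = -8.296875 dBu.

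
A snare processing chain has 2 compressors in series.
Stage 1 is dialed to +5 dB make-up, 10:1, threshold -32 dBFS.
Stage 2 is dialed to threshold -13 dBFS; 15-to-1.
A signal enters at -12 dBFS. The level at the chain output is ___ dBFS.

Stage 1: overshoot 20 dB → 20/10 = 2 dB → -30 dBFS; +5 dB make-up → -25 dBFS.
Stage 2: -25 dBFS is at or below the -13 dBFS threshold — no compression; output -25 dBFS.

-25 dBFS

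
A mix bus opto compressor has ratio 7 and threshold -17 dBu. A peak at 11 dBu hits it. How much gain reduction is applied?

24 dB

11 dBu exceeds the threshold by 28 dB.
At 7:1, output sits 28/7 = 4 dB above threshold.
So the signal is attenuated by 28 − 4 = 24 dB.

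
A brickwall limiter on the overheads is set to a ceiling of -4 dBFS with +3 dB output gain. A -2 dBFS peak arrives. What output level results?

At ∞:1, everything above -4 dBFS is held at the ceiling.
Output gain then adds 3 dB: -4 + 3 = -1 dBFS.

-1 dBFS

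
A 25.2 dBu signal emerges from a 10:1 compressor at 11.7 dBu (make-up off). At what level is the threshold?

Let T be the threshold. Output overshoot = (input overshoot)/R, so 11.7 − T = (25.2 − T)/10.
10·(11.7 − T) = 25.2 − T → 9·T = 117 − 25.2 = 91.8.
T = 91.8/9 = 10.2 dBu.

10.2 dBu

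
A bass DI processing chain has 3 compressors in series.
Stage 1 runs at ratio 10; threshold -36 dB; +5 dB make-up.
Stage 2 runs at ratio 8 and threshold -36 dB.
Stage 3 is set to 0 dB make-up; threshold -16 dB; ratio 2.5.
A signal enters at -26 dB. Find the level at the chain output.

-35.25 dB

Stage 1: -26 dB is 10 dB over -36 dB; at 10:1 that becomes 1 dB over, giving -35 dB; +5 dB make-up → -30 dB.
Stage 2: 6 dB above -36 dB, reduced 8:1 to 0.75 dB above → -35.25 dB.
Stage 3: below threshold (-35.25 ≤ -16); passes unchanged; output -35.25 dB.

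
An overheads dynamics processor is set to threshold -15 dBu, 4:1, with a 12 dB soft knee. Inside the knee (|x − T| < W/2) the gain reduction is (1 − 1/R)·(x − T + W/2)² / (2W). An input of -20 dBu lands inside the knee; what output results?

x − T + W/2 = -20 − (-15) + 6 = 1.
GR = (1 − 1/4) × 1² / 24 = 0.75 × 1 / 24 = 0.03125 dB.
Output = -20 − 0.03125 = -20.03125 dBu.

-20.03125 dBu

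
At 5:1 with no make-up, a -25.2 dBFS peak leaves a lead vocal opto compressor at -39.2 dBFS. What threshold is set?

Gain reduction = -25.2 − (-39.2) = 14 dB; output overshoot = GR / (R − 1) = 14 / 4 = 3.5 dB.
Threshold = output − output overshoot = -39.2 − 3.5 = -42.7 dBFS.

-42.7 dBFS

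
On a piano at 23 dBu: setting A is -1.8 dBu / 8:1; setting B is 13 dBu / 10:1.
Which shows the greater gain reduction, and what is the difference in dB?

A, by 12.7 dB

A: 24.8 dB over, compressed to 3.1 dB over, so 21.7 dB of GR.
B: 10 dB over, compressed to 1 dB over, so 9 dB of GR.
A reduces 12.7 dB more.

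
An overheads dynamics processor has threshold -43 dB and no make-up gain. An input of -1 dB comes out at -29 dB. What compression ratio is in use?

Input overshoot = -1 − (-43) = 42 dB; output overshoot = -29 − (-43) = 14 dB.
Ratio = 42 / 14 = 3.

3:1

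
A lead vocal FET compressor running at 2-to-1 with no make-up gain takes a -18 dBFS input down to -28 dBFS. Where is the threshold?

-38 dBFS

Input is 20 dB above T (since output overshoot × R = input overshoot: (-28 − T)·2 = -18 − T gives T = -38 dBFS).
Check: -38 + (-18 − (-38))/2 = -38 + 10 = -28 dBFS. ✓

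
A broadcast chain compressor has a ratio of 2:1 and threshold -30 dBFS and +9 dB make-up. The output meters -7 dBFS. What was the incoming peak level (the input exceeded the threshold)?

-2 dBFS

Remove make-up: -7 − 9 = -16 dBFS.
Post-compression overshoot = -16 − (-30) = 14 dB.
Undo the ratio: input overshoot = 14 × 2 = 28 dB, giving input = -2 dBFS.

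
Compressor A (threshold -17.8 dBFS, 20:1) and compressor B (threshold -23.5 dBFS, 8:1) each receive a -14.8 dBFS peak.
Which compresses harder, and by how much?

B, by 4.7625 dB

A: overshoot 3 dB → output overshoot 0.15 dB → GR 2.85 dB.
B: overshoot 8.7 dB → output overshoot 1.0875 dB → GR 7.6125 dB.
Difference: 4.7625 dB in favour of B.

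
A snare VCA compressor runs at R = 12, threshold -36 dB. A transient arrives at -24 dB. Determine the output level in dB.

-24 dB sits 12 dB over threshold.
12:1 compression reduces that to 12/12 = 1 dB over.
That puts the output at -35 dB.

-35 dB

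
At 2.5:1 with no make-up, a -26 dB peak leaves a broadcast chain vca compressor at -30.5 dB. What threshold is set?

Gain reduction = -26 − (-30.5) = 4.5 dB; output overshoot = GR / (R − 1) = 4.5 / 1.5 = 3 dB.
Threshold = output − output overshoot = -30.5 − 3 = -33.5 dB.

-33.5 dB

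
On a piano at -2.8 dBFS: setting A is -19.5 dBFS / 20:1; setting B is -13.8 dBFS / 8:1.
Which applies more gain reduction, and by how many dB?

A, by 6.24 dB

A: overshoot 16.7 dB → output overshoot 0.835 dB → GR 15.865 dB.
B: overshoot 11 dB → output overshoot 1.375 dB → GR 9.625 dB.
A reduces 6.24 dB more.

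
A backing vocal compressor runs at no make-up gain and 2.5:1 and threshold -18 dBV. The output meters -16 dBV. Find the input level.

-13 dBV

The compressed level sits -16 − (-18) = 2 dB over threshold.
Before 2.5:1 compression the overshoot was 2 × 2.5 = 5 dB, so input = -18 + 5 = -13 dBV.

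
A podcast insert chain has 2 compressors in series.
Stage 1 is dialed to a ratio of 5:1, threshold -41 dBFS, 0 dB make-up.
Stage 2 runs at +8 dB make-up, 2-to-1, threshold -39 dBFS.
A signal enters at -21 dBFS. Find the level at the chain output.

Stage 1: overshoot 20 dB → 20/5 = 4 dB → -37 dBFS.
Stage 2: overshoot 2 dB → 2/2 = 1 dB → -38 dBFS; +8 dB make-up → -30 dBFS.

-30 dBFS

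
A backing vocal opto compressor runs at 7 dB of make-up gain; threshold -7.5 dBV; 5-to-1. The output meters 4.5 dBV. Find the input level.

Before make-up, the level was 4.5 − 7 = -2.5 dBV.
Post-compression overshoot = -2.5 − (-7.5) = 5 dB.
Undo the ratio: input overshoot = 5 × 5 = 25 dB, giving input = 17.5 dBV.

17.5 dBV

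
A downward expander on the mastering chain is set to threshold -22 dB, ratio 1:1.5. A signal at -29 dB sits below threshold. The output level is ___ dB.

The input is 7 dB below the -22 dB threshold.
A 1:1.5 expander multiplies undershoot by 1.5: 7 × 1.5 = 10.5 dB below threshold.
Output = -22 − 10.5 = -32.5 dB.

-32.5 dB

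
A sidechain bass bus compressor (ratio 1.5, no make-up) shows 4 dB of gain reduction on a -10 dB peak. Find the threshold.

-22 dB

Gain reduction = -10 − (-14) = 4 dB; output overshoot = GR / (R − 1) = 4 / 0.5 = 8 dB.
Threshold = output − output overshoot = -14 − 8 = -22 dB.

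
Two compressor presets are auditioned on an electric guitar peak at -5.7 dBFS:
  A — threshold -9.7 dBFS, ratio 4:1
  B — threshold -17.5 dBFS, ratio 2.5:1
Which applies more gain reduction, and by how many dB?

A: 4 dB over, compressed to 1 dB over, so 3 dB of GR.
B: 11.8 dB over, compressed to 4.72 dB over, so 7.08 dB of GR.
B reduces 4.08 dB more.

B, by 4.08 dB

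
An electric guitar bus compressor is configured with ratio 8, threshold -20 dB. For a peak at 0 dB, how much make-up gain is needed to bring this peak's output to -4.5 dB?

Without make-up, output = threshold + overshoot/8 = -20 + 2.5 = -17.5 dB.
Gap to target: 13 dB.

13 dB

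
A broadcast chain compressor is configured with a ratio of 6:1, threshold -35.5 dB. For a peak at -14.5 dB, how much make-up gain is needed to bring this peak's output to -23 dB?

Without make-up, output = threshold + overshoot/6 = -35.5 + 3.5 = -32 dB.
Gap to target: 9 dB.

9 dB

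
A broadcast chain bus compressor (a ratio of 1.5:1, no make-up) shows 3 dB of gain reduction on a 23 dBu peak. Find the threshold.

14 dBu

Gain reduction = 23 − 20 = 3 dB; output overshoot = GR / (R − 1) = 3 / 0.5 = 6 dB.
Threshold = output − output overshoot = 20 − 6 = 14 dBu.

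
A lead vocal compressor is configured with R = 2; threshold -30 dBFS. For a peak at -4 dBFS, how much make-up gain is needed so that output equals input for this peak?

13 dB

Overshoot 26 dB → 26/2 = 13 dB after compression, so the compressed level is -30 + 13 = -17 dBFS.
Make-up = target − compressed = -4 − (-17) = 13 dB.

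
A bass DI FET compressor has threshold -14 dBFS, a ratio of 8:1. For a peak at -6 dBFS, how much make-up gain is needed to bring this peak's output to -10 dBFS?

3 dB

The peak compresses to -14 + 8/8 = -13 dBFS.
To reach -10 dBFS requires -10 − (-13) = 3 dB of make-up.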